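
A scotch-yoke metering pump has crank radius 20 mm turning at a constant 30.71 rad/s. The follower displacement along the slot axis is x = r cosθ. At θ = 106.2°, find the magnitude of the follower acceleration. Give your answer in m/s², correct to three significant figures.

5.26

ω = 30.71 rad/s
x = r cosθ ⇒ ẍ = −rω² cosθ (ω constant).
|a| = rω²|cosθ| = 0.02·(30.71)²·|cos 106.2°| = 5.2624 m/s².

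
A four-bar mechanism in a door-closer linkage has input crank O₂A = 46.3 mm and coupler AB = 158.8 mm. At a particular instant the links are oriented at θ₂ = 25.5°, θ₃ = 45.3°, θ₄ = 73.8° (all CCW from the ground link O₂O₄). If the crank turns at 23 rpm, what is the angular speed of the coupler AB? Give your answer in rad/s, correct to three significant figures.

ω₂ = 2.409 rad/s (from 23 rpm).
Differentiating the loop-closure r₂e^{iθ₂}+r₃e^{iθ₃}=r₁+r₄e^{iθ₄} gives r₂ω₂e^{iθ₂}+r₃ω₃e^{iθ₃}=r₄ω₄e^{iθ₄}.
Eliminating the other unknown: ω₃ = r₂ω₂ sin(θ₄−θ₂) / [r₃ sin(θ₃−θ₄)].
Numerator sine = +0.74664; denominator sine = -0.47716.
Result = 0.0463·2.409·(+0.74664) / (0.1588·(-0.47716)) = -1.0988 rad/s; magnitude 1.0988 rad/s.

1.10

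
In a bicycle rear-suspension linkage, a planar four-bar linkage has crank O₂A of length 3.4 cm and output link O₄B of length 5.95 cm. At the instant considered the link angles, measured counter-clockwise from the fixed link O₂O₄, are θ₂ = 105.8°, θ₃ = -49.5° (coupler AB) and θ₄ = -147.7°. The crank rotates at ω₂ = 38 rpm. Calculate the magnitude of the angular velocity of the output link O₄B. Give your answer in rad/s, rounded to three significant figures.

0.960

ω₂ = 3.979 rad/s (from 38 rpm).
Differentiating the loop-closure r₂e^{iθ₂}+r₃e^{iθ₃}=r₁+r₄e^{iθ₄} gives r₂ω₂e^{iθ₂}+r₃ω₃e^{iθ₃}=r₄ω₄e^{iθ₄}.
Eliminating the other unknown: ω₄ = r₂ω₂ sin(θ₂−θ₃) / [r₄ sin(θ₄−θ₃)].
Numerator sine = +0.41787; denominator sine = -0.98978.
Result = 0.034·3.979·(+0.41787) / (0.0595·(-0.98978)) = -0.96001 rad/s; magnitude 0.96001 rad/s.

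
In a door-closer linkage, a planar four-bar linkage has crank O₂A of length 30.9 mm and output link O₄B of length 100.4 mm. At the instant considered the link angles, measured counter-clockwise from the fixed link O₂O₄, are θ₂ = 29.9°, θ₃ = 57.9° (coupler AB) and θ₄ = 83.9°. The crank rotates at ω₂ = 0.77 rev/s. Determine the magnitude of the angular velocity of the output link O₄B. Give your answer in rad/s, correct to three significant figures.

ω₂ = 4.838 rad/s (from 0.77 rev/s).
Differentiating the loop-closure r₂e^{iθ₂}+r₃e^{iθ₃}=r₁+r₄e^{iθ₄} gives r₂ω₂e^{iθ₂}+r₃ω₃e^{iθ₃}=r₄ω₄e^{iθ₄}.
Eliminating the other unknown: ω₄ = r₂ω₂ sin(θ₂−θ₃) / [r₄ sin(θ₄−θ₃)].
Numerator sine = -0.46947; denominator sine = +0.43837.
Result = 0.0309·4.838·(-0.46947) / (0.1004·(+0.43837)) = -1.5946 rad/s; magnitude 1.5946 rad/s.

1.59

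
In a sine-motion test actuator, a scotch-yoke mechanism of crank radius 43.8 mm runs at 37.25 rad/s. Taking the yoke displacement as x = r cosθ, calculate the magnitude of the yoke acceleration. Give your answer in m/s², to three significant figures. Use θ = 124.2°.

ω = 37.25 rad/s
x = r cosθ ⇒ ẍ = −rω² cosθ (ω constant).
|a| = rω²|cosθ| = 0.0438·(37.25)²·|cos 124.2°| = 34.161 m/s².

34.2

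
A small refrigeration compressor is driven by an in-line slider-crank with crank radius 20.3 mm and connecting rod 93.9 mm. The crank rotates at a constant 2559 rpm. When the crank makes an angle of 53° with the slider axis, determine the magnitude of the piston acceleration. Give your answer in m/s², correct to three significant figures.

793

ω = 2π·2559/60 = 268 rad/s
x(θ) = r cosθ + √(L² − r² sin²θ); with ω constant, a = ω²·d²x/dθ².
d²x/dθ² = −r cosθ − r²(cos2θ)/√u − r⁴ sin²2θ/(4u^{3/2}),  u = L² − r² sin²θ = 0.00855437 m².
Substituting r = 0.0203 m, L = 0.0939 m, θ = 53°: d²x/dθ² = -0.011038 m.
a = ω²·d²x/dθ² = (268)²·(-0.011038) = -792.69 m/s²;  |a| = 792.69 m/s².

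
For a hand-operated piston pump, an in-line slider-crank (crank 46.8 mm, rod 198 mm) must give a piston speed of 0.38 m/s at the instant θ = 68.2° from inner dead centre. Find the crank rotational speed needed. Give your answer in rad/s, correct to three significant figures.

For an in-line slider-crank, |v_piston| = rω|sinθ|·[1 + r cosθ/√(L² − r² sin²θ)].
With r = 0.0468 m, L = 0.198 m, θ = 68.2°: the bracketed kinematic factor |dx/dθ| = 0.047363 m.
ω = v/|dx/dθ| = 0.38/0.047363 = 8.0232 rad/s.

8.02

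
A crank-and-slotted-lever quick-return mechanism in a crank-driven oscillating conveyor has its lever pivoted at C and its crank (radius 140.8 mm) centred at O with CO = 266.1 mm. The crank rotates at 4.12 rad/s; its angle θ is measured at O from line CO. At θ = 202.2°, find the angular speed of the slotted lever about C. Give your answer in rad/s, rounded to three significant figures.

2.88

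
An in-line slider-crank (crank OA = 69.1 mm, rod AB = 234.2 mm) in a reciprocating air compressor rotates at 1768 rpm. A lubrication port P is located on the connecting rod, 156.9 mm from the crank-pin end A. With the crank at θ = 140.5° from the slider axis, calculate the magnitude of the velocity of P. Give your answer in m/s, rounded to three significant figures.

7.61

ω = 185.1 rad/s.  Crank-pin speed |V_A| = rω = 12.793 m/s, perpendicular to OA.
Rod angle: sinφ = −(r/L) sinθ ⇒ φ = -10.817°; ω_rod = −rω cosθ/√(L²−r²sin²θ) = +42.914 rad/s.
V_P = V_A + ω_rod × AP, with AP = 0.1569 m along the rod.
Components: V_Px = −rω sinθ − a·ω_rod·sinφ = -6.874 m/s;  V_Py = rω cosθ + a·ω_rod·cosφ = -3.2583 m/s.
|V_P| = √(V_Px² + V_Py²) = 7.6071 m/s.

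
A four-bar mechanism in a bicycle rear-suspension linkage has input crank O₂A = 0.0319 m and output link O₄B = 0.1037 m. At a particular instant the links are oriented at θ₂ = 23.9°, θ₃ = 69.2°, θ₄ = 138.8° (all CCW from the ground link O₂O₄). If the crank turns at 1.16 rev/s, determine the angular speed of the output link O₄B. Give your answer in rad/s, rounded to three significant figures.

ω₂ = 7.288 rad/s (from 1.16 rev/s).
Differentiating the loop-closure r₂e^{iθ₂}+r₃e^{iθ₃}=r₁+r₄e^{iθ₄} gives r₂ω₂e^{iθ₂}+r₃ω₃e^{iθ₃}=r₄ω₄e^{iθ₄}.
Eliminating the other unknown: ω₄ = r₂ω₂ sin(θ₂−θ₃) / [r₄ sin(θ₄−θ₃)].
Numerator sine = -0.71080; denominator sine = +0.93728.
Result = 0.0319·7.288·(-0.71080) / (0.1037·(+0.93728)) = -1.7003 rad/s; magnitude 1.7003 rad/s.

1.70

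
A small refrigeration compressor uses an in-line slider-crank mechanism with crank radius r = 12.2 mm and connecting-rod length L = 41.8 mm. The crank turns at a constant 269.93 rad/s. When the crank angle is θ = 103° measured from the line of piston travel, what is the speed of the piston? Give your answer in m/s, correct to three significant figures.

2.99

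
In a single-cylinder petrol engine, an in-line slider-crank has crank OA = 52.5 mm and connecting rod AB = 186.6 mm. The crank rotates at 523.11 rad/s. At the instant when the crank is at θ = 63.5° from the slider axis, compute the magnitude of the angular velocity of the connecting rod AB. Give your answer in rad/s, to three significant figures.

67.9

ω = 523.1 rad/s
The rod makes angle φ with the slider axis where L sinφ = r sinθ; differentiating, L cosφ·φ̇ = r ω cosθ.
L cosφ = √(L² − r² sin²θ) = 0.18059 m.
|ω_rod| = r ω |cosθ| / √(L² − r² sin²θ) = 0.0525·523.1·0.44620/0.18059 = 67.856 rad/s.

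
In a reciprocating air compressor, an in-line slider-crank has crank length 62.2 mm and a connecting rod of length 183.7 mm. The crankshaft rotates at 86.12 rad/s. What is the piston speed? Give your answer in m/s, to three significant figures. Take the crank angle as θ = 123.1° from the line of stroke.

3.62

ω = 86.12 rad/s
For an in-line slider-crank, x = r cosθ + √(L² − r² sin²θ), so v = −rω sinθ·[1 + r cosθ/√(L² − r² sin²θ)].
With r = 0.0622 m, L = 0.1837 m, θ = 123.1°: √(L² − r² sin²θ) = 0.17616 m.
v = −0.0622·86.12·0.83772·[1 + 0.0622·-0.54610/0.17616] = -3.6221 m/s.
|v| = 3.6221 m/s.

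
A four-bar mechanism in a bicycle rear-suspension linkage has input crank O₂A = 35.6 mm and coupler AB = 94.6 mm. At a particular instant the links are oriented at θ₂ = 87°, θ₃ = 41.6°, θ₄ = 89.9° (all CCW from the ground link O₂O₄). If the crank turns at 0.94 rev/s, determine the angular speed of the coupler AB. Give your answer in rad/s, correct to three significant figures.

0.151

ω₂ = 5.906 rad/s (from 0.94 rev/s).
Differentiating the loop-closure r₂e^{iθ₂}+r₃e^{iθ₃}=r₁+r₄e^{iθ₄} gives r₂ω₂e^{iθ₂}+r₃ω₃e^{iθ₃}=r₄ω₄e^{iθ₄}.
Eliminating the other unknown: ω₃ = r₂ω₂ sin(θ₄−θ₂) / [r₃ sin(θ₃−θ₄)].
Numerator sine = +0.05059; denominator sine = -0.74664.
Result = 0.0356·5.906·(+0.05059) / (0.0946·(-0.74664)) = -0.15061 rad/s; magnitude 0.15061 rad/s.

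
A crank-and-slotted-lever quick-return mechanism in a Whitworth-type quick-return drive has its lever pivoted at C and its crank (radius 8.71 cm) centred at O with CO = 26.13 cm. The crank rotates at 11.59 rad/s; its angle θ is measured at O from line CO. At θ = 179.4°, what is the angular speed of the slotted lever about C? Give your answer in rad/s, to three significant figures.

5.79

ω = 11.59 rad/s
Crank pin A relative to C: A = (d + r cosθ, r sinθ); lever angle φ = atan2(r sinθ, d + r cosθ).
Differentiating tanφ: φ̇ = rω(d cosθ + r)/(d² + r² + 2dr cosθ).
d² + r² + 2dr cosθ = |CA|² = 0.0303481 m²;  d cosθ + r = -0.17419 m.
|ω_lever| = |0.0871·11.59·-0.17419| / 0.0303481 = 5.794 rad/s.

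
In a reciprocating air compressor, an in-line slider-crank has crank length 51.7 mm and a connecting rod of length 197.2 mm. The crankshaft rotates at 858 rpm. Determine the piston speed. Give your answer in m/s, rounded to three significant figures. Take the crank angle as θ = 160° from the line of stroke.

ω = 2π·858/60 = 89.85 rad/s
For an in-line slider-crank, x = r cosθ + √(L² − r² sin²θ), so v = −rω sinθ·[1 + r cosθ/√(L² − r² sin²θ)].
With r = 0.0517 m, L = 0.1972 m, θ = 160°: √(L² − r² sin²θ) = 0.19641 m.
v = −0.0517·89.85·0.34202·[1 + 0.0517·-0.93969/0.19641] = -1.1958 m/s.
|v| = 1.1958 m/s.

1.20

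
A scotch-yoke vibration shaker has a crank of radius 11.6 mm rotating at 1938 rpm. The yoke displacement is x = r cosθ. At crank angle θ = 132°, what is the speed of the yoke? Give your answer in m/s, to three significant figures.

1.75

ω = 202.9 rad/s (from 1938 rpm).
x = r cosθ ⇒ ẋ = −rω sinθ.
|v| = rω|sinθ| = 0.0116·202.9·|sin 132°| = 1.7495 m/s.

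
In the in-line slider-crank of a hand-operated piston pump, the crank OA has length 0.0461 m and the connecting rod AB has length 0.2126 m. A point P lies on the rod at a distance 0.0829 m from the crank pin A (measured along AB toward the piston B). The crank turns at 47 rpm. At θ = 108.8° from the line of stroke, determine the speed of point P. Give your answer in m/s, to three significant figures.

0.214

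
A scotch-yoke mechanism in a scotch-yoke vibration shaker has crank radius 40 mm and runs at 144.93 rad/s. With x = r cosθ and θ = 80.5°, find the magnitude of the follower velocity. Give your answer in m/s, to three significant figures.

5.72

ω = 144.9 rad/s
x = r cosθ ⇒ ẋ = −rω sinθ.
|v| = rω|sinθ| = 0.04·144.9·|sin 80.5°| = 5.7177 m/s.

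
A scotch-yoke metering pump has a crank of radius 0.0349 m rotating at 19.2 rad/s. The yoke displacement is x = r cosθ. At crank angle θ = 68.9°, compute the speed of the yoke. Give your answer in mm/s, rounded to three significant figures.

625

ω = 19.2 rad/s
x = r cosθ ⇒ ẋ = −rω sinθ.
|v| = rω|sinθ| = 0.0349·19.2·|sin 68.9°| = 0.62515 m/s = 625.15 mm/s.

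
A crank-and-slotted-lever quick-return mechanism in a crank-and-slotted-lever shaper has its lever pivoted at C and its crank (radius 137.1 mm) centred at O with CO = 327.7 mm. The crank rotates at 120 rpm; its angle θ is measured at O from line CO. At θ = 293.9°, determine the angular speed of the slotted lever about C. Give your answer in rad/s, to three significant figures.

ω = 12.57 rad/s (from 120 rpm).
Crank pin A relative to C: A = (d + r cosθ, r sinθ); lever angle φ = atan2(r sinθ, d + r cosθ).
Differentiating tanφ: φ̇ = rω(d cosθ + r)/(d² + r² + 2dr cosθ).
d² + r² + 2dr cosθ = |CA|² = 0.162588 m²;  d cosθ + r = +0.26986 m.
|ω_lever| = |0.1371·12.57·+0.26986| / 0.162588 = 2.8596 rad/s.

2.86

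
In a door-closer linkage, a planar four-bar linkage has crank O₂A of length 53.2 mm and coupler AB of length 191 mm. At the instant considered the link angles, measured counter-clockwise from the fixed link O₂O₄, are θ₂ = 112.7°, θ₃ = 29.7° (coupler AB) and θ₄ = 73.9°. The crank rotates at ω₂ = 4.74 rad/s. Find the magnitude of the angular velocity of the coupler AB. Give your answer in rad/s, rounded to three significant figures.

1.19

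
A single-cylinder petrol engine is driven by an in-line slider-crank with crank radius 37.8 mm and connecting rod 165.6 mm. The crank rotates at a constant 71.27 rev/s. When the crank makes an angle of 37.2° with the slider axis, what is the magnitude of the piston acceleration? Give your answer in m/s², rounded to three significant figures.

ω = 2π·71.3 = 447.8 rad/s
x(θ) = r cosθ + √(L² − r² sin²θ); with ω constant, a = ω²·d²x/dθ².
d²x/dθ² = −r cosθ − r²(cos2θ)/√u − r⁴ sin²2θ/(4u^{3/2}),  u = L² − r² sin²θ = 0.0269011 m².
Substituting r = 0.0378 m, L = 0.1656 m, θ = 37.2°: d²x/dθ² = -0.032559 m.
a = ω²·d²x/dθ² = (447.8)²·(-0.032559) = -6528.9 m/s²;  |a| = 6528.9 m/s².

6530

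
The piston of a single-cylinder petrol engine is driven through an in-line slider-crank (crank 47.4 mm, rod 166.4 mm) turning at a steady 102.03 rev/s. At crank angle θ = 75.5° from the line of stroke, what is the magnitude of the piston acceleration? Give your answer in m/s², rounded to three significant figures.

ω = 2π·102 = 641.1 rad/s
x(θ) = r cosθ + √(L² − r² sin²θ); with ω constant, a = ω²·d²x/dθ².
d²x/dθ² = −r cosθ − r²(cos2θ)/√u − r⁴ sin²2θ/(4u^{3/2}),  u = L² − r² sin²θ = 0.025583 m².
Substituting r = 0.0474 m, L = 0.1664 m, θ = 75.5°: d²x/dθ² = +0.0003452 m.
a = ω²·d²x/dθ² = (641.1)²·(+0.0003452) = +141.87 m/s²;  |a| = 141.87 m/s².

142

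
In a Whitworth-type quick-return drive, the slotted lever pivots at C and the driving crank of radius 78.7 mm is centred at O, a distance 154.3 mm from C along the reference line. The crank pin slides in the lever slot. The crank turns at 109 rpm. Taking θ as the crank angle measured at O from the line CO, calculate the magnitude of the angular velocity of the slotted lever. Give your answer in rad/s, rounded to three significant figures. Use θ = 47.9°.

3.54

ω = 11.41 rad/s (from 109 rpm).
Crank pin A relative to C: A = (d + r cosθ, r sinθ); lever angle φ = atan2(r sinθ, d + r cosθ).
Differentiating tanφ: φ̇ = rω(d cosθ + r)/(d² + r² + 2dr cosθ).
d² + r² + 2dr cosθ = |CA|² = 0.0462847 m²;  d cosθ + r = +0.18215 m.
|ω_lever| = |0.0787·11.41·+0.18215| / 0.0462847 = 3.5352 rad/s.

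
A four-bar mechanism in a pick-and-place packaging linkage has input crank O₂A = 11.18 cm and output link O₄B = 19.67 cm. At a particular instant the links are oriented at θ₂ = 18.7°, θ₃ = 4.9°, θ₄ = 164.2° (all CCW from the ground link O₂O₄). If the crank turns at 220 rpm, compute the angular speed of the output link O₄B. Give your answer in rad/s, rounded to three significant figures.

8.84

ω₂ = 23.04 rad/s (from 220 rpm).
Differentiating the loop-closure r₂e^{iθ₂}+r₃e^{iθ₃}=r₁+r₄e^{iθ₄} gives r₂ω₂e^{iθ₂}+r₃ω₃e^{iθ₃}=r₄ω₄e^{iθ₄}.
Eliminating the other unknown: ω₄ = r₂ω₂ sin(θ₂−θ₃) / [r₄ sin(θ₄−θ₃)].
Numerator sine = +0.23853; denominator sine = +0.35347.
Result = 0.1118·23.04·(+0.23853) / (0.1967·(+0.35347)) = +8.8365 rad/s; magnitude 8.8365 rad/s.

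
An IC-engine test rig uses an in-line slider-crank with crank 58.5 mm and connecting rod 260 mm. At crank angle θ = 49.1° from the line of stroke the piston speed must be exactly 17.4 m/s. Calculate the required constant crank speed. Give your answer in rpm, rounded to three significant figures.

For an in-line slider-crank, |v_piston| = rω|sinθ|·[1 + r cosθ/√(L² − r² sin²θ)].
With r = 0.0585 m, L = 0.26 m, θ = 49.1°: the bracketed kinematic factor |dx/dθ| = 0.050828 m.
ω = v/|dx/dθ| = 17.4/0.050828 = 342.33 rad/s.
N = 60ω/(2π) = 3269 rpm.

3270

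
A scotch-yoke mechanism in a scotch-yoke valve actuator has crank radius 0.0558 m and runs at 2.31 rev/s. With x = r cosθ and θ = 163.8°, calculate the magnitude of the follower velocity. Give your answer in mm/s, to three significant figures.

226

ω = 14.51 rad/s (from 2.31 rev/s).
x = r cosθ ⇒ ẋ = −rω sinθ.
|v| = rω|sinθ| = 0.0558·14.51·|sin 163.8°| = 0.22595 m/s = 225.95 mm/s.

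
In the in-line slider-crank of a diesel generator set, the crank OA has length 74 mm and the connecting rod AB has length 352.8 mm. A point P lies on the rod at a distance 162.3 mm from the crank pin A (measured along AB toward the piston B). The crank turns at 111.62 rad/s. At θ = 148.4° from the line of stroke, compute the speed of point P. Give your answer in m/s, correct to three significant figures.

ω = 111.6 rad/s.  Crank-pin speed |V_A| = rω = 8.2599 m/s, perpendicular to OA.
Rod angle: sinφ = −(r/L) sinθ ⇒ φ = -6.310°; ω_rod = −rω cosθ/√(L²−r²sin²θ) = +20.062 rad/s.
V_P = V_A + ω_rod × AP, with AP = 0.1623 m along the rod.
Components: V_Px = −rω sinθ − a·ω_rod·sinφ = -3.9702 m/s;  V_Py = rω cosθ + a·ω_rod·cosφ = -3.7987 m/s.
|V_P| = √(V_Px² + V_Py²) = 5.4948 m/s.

5.49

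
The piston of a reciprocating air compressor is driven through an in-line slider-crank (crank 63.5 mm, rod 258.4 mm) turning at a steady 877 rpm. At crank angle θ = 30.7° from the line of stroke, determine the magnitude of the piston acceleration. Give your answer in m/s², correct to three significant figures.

ω = 2π·877/60 = 91.84 rad/s
x(θ) = r cosθ + √(L² − r² sin²θ); with ω constant, a = ω²·d²x/dθ².
d²x/dθ² = −r cosθ − r²(cos2θ)/√u − r⁴ sin²2θ/(4u^{3/2}),  u = L² − r² sin²θ = 0.0657195 m².
Substituting r = 0.0635 m, L = 0.2584 m, θ = 30.7°: d²x/dθ² = -0.062316 m.
a = ω²·d²x/dθ² = (91.84)²·(-0.062316) = -525.6 m/s²;  |a| = 525.6 m/s².

526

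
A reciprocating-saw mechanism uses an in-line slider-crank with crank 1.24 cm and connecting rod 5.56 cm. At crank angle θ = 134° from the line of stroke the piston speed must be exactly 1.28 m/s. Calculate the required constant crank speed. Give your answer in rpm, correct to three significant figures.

For an in-line slider-crank, |v_piston| = rω|sinθ|·[1 + r cosθ/√(L² − r² sin²θ)].
With r = 0.0124 m, L = 0.0556 m, θ = 134°: the bracketed kinematic factor |dx/dθ| = 0.0075198 m.
ω = v/|dx/dθ| = 1.28/0.0075198 = 170.22 rad/s.
N = 60ω/(2π) = 1625.5 rpm.

1630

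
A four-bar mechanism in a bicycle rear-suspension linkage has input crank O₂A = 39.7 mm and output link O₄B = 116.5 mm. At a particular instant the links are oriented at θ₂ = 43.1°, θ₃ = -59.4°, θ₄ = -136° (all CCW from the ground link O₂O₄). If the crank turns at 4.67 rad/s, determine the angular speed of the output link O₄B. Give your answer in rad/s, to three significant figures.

1.60

ω₂ = 4.67 rad/s
Differentiating the loop-closure r₂e^{iθ₂}+r₃e^{iθ₃}=r₁+r₄e^{iθ₄} gives r₂ω₂e^{iθ₂}+r₃ω₃e^{iθ₃}=r₄ω₄e^{iθ₄}.
Eliminating the other unknown: ω₄ = r₂ω₂ sin(θ₂−θ₃) / [r₄ sin(θ₄−θ₃)].
Numerator sine = +0.97630; denominator sine = -0.97278.
Result = 0.0397·4.67·(+0.97630) / (0.1165·(-0.97278)) = -1.5972 rad/s; magnitude 1.5972 rad/s.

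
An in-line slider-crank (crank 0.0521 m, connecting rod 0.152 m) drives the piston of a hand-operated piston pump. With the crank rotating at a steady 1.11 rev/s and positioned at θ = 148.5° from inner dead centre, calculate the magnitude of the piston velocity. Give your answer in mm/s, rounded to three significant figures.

ω = 2π·1.11 = 6.974 rad/s
For an in-line slider-crank, x = r cosθ + √(L² − r² sin²θ), so v = −rω sinθ·[1 + r cosθ/√(L² − r² sin²θ)].
With r = 0.0521 m, L = 0.152 m, θ = 148.5°: √(L² − r² sin²θ) = 0.14954 m.
v = −0.0521·6.974·0.52250·[1 + 0.0521·-0.85264/0.14954] = -0.13346 m/s.
|v| = 0.13346 m/s = 133.46 mm/s.

133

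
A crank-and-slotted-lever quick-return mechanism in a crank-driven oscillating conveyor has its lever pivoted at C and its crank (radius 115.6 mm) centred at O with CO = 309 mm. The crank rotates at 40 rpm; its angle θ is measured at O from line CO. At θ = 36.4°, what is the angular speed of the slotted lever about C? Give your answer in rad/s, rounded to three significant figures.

ω = 4.189 rad/s (from 40 rpm).
Crank pin A relative to C: A = (d + r cosθ, r sinθ); lever angle φ = atan2(r sinθ, d + r cosθ).
Differentiating tanφ: φ̇ = rω(d cosθ + r)/(d² + r² + 2dr cosθ).
d² + r² + 2dr cosθ = |CA|² = 0.166347 m²;  d cosθ + r = +0.36431 m.
|ω_lever| = |0.1156·4.189·+0.36431| / 0.166347 = 1.0605 rad/s.

1.06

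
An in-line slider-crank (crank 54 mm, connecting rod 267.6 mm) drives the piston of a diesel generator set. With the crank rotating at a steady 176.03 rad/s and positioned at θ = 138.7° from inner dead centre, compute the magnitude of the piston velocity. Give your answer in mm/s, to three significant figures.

5310

ω = 176 rad/s
For an in-line slider-crank, x = r cosθ + √(L² − r² sin²θ), so v = −rω sinθ·[1 + r cosθ/√(L² − r² sin²θ)].
With r = 0.054 m, L = 0.2676 m, θ = 138.7°: √(L² − r² sin²θ) = 0.26522 m.
v = −0.054·176·0.66000·[1 + 0.054·-0.75126/0.26522] = -5.3141 m/s.
|v| = 5.3141 m/s = 5314.1 mm/s.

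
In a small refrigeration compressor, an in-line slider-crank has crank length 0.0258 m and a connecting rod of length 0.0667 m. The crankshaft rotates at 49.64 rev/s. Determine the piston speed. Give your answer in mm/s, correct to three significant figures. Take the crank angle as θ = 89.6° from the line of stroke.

ω = 2π·49.6 = 311.9 rad/s
For an in-line slider-crank, x = r cosθ + √(L² − r² sin²θ), so v = −rω sinθ·[1 + r cosθ/√(L² − r² sin²θ)].
With r = 0.0258 m, L = 0.0667 m, θ = 89.6°: √(L² − r² sin²θ) = 0.061508 m.
v = −0.0258·311.9·0.99998·[1 + 0.0258·0.00698/0.061508] = -8.0703 m/s.
|v| = 8.0703 m/s = 8070.3 mm/s.

8070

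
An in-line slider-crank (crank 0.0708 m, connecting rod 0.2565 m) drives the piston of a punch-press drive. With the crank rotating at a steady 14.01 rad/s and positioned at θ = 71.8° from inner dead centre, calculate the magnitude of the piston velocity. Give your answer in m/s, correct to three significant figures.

ω = 14.01 rad/s
For an in-line slider-crank, x = r cosθ + √(L² − r² sin²θ), so v = −rω sinθ·[1 + r cosθ/√(L² − r² sin²θ)].
With r = 0.0708 m, L = 0.2565 m, θ = 71.8°: √(L² − r² sin²θ) = 0.24752 m.
v = −0.0708·14.01·0.94997·[1 + 0.0708·0.31233/0.24752] = -1.0265 m/s.
|v| = 1.0265 m/s.

1.03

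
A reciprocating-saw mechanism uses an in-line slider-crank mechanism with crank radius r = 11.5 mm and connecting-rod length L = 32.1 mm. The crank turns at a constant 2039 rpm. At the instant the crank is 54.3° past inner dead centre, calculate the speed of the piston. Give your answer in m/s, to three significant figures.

2.43

ω = 2π·2039/60 = 213.5 rad/s
For an in-line slider-crank, x = r cosθ + √(L² − r² sin²θ), so v = −rω sinθ·[1 + r cosθ/√(L² − r² sin²θ)].
With r = 0.0115 m, L = 0.0321 m, θ = 54.3°: √(L² − r² sin²θ) = 0.030711 m.
v = −0.0115·213.5·0.81208·[1 + 0.0115·0.58354/0.030711] = -2.4298 m/s.
|v| = 2.4298 m/s.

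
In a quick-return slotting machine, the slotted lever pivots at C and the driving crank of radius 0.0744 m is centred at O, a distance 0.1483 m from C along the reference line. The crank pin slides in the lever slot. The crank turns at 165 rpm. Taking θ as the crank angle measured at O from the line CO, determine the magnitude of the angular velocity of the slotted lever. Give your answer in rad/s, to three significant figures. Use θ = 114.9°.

0.843

ω = 17.28 rad/s (from 165 rpm).
Crank pin A relative to C: A = (d + r cosθ, r sinθ); lever angle φ = atan2(r sinθ, d + r cosθ).
Differentiating tanφ: φ̇ = rω(d cosθ + r)/(d² + r² + 2dr cosθ).
d² + r² + 2dr cosθ = |CA|² = 0.0182372 m²;  d cosθ + r = +0.01196 m.
|ω_lever| = |0.0744·17.28·+0.01196| / 0.0182372 = 0.84309 rad/s.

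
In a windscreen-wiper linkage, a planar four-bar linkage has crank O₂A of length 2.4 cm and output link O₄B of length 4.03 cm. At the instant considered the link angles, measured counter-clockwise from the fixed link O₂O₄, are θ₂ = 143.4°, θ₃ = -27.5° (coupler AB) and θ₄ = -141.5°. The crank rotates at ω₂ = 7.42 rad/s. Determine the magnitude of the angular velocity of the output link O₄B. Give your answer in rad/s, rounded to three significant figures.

ω₂ = 7.42 rad/s
Differentiating the loop-closure r₂e^{iθ₂}+r₃e^{iθ₃}=r₁+r₄e^{iθ₄} gives r₂ω₂e^{iθ₂}+r₃ω₃e^{iθ₃}=r₄ω₄e^{iθ₄}.
Eliminating the other unknown: ω₄ = r₂ω₂ sin(θ₂−θ₃) / [r₄ sin(θ₄−θ₃)].
Numerator sine = +0.15816; denominator sine = -0.91355.
Result = 0.024·7.42·(+0.15816) / (0.0403·(-0.91355)) = -0.76502 rad/s; magnitude 0.76502 rad/s.

0.765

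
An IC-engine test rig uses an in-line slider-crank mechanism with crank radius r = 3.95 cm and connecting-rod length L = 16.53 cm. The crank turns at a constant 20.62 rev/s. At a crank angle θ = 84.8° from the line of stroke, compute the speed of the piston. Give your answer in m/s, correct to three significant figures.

5.21

ω = 2π·20.6 = 129.6 rad/s
For an in-line slider-crank, x = r cosθ + √(L² − r² sin²θ), so v = −rω sinθ·[1 + r cosθ/√(L² − r² sin²θ)].
With r = 0.0395 m, L = 0.1653 m, θ = 84.8°: √(L² − r² sin²θ) = 0.16055 m.
v = −0.0395·129.6·0.99588·[1 + 0.0395·0.09063/0.16055] = -5.2102 m/s.
|v| = 5.2102 m/s.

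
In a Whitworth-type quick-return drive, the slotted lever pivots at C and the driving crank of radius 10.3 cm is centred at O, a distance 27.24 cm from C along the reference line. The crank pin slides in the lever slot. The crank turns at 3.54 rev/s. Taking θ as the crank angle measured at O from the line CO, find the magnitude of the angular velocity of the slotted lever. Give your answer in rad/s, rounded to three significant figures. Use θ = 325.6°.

5.73

ω = 22.24 rad/s (from 3.54 rev/s).
Crank pin A relative to C: A = (d + r cosθ, r sinθ); lever angle φ = atan2(r sinθ, d + r cosθ).
Differentiating tanφ: φ̇ = rω(d cosθ + r)/(d² + r² + 2dr cosθ).
d² + r² + 2dr cosθ = |CA|² = 0.131112 m²;  d cosθ + r = +0.32776 m.
|ω_lever| = |0.103·22.24·+0.32776| / 0.131112 = 5.7271 rad/s.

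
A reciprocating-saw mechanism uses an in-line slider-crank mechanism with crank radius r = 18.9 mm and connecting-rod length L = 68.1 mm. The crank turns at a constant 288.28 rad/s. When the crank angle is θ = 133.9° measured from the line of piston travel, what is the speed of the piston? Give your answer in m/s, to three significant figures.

3.15

ω = 288.3 rad/s
For an in-line slider-crank, x = r cosθ + √(L² − r² sin²θ), so v = −rω sinθ·[1 + r cosθ/√(L² − r² sin²θ)].
With r = 0.0189 m, L = 0.0681 m, θ = 133.9°: √(L² − r² sin²θ) = 0.066724 m.
v = −0.0189·288.3·0.72055·[1 + 0.0189·-0.69340/0.066724] = -3.1548 m/s.
|v| = 3.1548 m/s.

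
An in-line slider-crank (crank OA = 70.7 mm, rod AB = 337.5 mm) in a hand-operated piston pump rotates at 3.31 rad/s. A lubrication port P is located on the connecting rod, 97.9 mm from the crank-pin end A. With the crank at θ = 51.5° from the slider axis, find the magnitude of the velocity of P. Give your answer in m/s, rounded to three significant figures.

0.216

ω = 3.31 rad/s.  Crank-pin speed |V_A| = rω = 0.23402 m/s, perpendicular to OA.
Rod angle: sinφ = −(r/L) sinθ ⇒ φ = -9.436°; ω_rod = −rω cosθ/√(L²−r²sin²θ) = -0.43756 rad/s.
V_P = V_A + ω_rod × AP, with AP = 0.0979 m along the rod.
Components: V_Px = −rω sinθ − a·ω_rod·sinφ = -0.19017 m/s;  V_Py = rω cosθ + a·ω_rod·cosφ = +0.10342 m/s.
|V_P| = √(V_Px² + V_Py²) = 0.21647 m/s.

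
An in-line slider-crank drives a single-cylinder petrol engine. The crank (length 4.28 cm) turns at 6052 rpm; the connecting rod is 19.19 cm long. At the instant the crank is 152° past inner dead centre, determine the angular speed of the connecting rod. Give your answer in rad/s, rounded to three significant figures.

125

ω = 633.8 rad/s (converted from 6052 rpm).
The rod makes angle φ with the slider axis where L sinφ = r sinθ; differentiating, L cosφ·φ̇ = r ω cosθ.
L cosφ = √(L² − r² sin²θ) = 0.19085 m.
|ω_rod| = r ω |cosθ| / √(L² − r² sin²θ) = 0.0428·633.8·0.88295/0.19085 = 125.49 rad/s.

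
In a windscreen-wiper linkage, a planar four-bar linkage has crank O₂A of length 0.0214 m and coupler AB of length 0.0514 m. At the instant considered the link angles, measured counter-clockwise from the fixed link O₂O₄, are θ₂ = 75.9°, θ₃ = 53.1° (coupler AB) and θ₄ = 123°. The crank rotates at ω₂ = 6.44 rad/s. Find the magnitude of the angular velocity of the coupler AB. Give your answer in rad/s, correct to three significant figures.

ω₂ = 6.44 rad/s
Differentiating the loop-closure r₂e^{iθ₂}+r₃e^{iθ₃}=r₁+r₄e^{iθ₄} gives r₂ω₂e^{iθ₂}+r₃ω₃e^{iθ₃}=r₄ω₄e^{iθ₄}.
Eliminating the other unknown: ω₃ = r₂ω₂ sin(θ₄−θ₂) / [r₃ sin(θ₃−θ₄)].
Numerator sine = +0.73254; denominator sine = -0.93909.
Result = 0.0214·6.44·(+0.73254) / (0.0514·(-0.93909)) = -2.0915 rad/s; magnitude 2.0915 rad/s.

2.09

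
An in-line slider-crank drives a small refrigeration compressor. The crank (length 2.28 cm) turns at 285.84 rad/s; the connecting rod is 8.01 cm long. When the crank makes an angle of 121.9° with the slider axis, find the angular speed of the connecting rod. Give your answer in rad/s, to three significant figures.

ω = 285.8 rad/s
The rod makes angle φ with the slider axis where L sinφ = r sinθ; differentiating, L cosφ·φ̇ = r ω cosθ.
L cosφ = √(L² − r² sin²θ) = 0.077726 m.
|ω_rod| = r ω |cosθ| / √(L² − r² sin²θ) = 0.0228·285.8·0.52844/0.077726 = 44.308 rad/s.

44.3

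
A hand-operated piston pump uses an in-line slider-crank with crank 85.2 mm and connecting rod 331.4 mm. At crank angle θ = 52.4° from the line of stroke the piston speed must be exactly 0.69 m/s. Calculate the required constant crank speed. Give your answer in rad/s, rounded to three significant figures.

8.81

For an in-line slider-crank, |v_piston| = rω|sinθ|·[1 + r cosθ/√(L² − r² sin²θ)].
With r = 0.0852 m, L = 0.3314 m, θ = 52.4°: the bracketed kinematic factor |dx/dθ| = 0.078319 m.
ω = v/|dx/dθ| = 0.69/0.078319 = 8.8102 rad/s.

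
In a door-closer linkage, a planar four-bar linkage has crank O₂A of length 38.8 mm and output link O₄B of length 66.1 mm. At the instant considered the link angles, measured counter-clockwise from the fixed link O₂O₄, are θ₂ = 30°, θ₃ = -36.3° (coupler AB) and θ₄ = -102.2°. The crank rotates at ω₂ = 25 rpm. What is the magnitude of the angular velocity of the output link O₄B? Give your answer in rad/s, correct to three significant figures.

ω₂ = 2.618 rad/s (from 25 rpm).
Differentiating the loop-closure r₂e^{iθ₂}+r₃e^{iθ₃}=r₁+r₄e^{iθ₄} gives r₂ω₂e^{iθ₂}+r₃ω₃e^{iθ₃}=r₄ω₄e^{iθ₄}.
Eliminating the other unknown: ω₄ = r₂ω₂ sin(θ₂−θ₃) / [r₄ sin(θ₄−θ₃)].
Numerator sine = +0.91566; denominator sine = -0.91283.
Result = 0.0388·2.618·(+0.91566) / (0.0661·(-0.91283)) = -1.5415 rad/s; magnitude 1.5415 rad/s.

1.54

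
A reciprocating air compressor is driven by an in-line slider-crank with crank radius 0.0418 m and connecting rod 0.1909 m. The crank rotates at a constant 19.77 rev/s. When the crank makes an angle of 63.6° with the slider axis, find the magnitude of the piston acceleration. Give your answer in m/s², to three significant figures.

201

ω = 2π·19.8 = 124.2 rad/s
x(θ) = r cosθ + √(L² − r² sin²θ); with ω constant, a = ω²·d²x/dθ².
d²x/dθ² = −r cosθ − r²(cos2θ)/√u − r⁴ sin²2θ/(4u^{3/2}),  u = L² − r² sin²θ = 0.035041 m².
Substituting r = 0.0418 m, L = 0.1909 m, θ = 63.6°: d²x/dθ² = -0.013016 m.
a = ω²·d²x/dθ² = (124.2)²·(-0.013016) = -200.84 m/s²;  |a| = 200.84 m/s².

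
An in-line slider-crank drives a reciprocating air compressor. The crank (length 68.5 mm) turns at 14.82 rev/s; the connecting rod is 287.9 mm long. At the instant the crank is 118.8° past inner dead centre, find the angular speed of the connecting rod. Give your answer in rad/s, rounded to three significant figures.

10.9

ω = 93.12 rad/s (converted from 14.82 rev/s).
The rod makes angle φ with the slider axis where L sinφ = r sinθ; differentiating, L cosφ·φ̇ = r ω cosθ.
L cosφ = √(L² − r² sin²θ) = 0.28157 m.
|ω_rod| = r ω |cosθ| / √(L² − r² sin²θ) = 0.0685·93.12·0.48175/0.28157 = 10.913 rad/s.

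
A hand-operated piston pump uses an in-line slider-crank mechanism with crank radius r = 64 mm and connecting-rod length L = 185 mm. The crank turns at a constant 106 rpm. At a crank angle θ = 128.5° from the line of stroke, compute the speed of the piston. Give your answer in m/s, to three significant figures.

ω = 2π·106/60 = 11.1 rad/s
For an in-line slider-crank, x = r cosθ + √(L² − r² sin²θ), so v = −rω sinθ·[1 + r cosθ/√(L² − r² sin²θ)].
With r = 0.064 m, L = 0.185 m, θ = 128.5°: √(L² − r² sin²θ) = 0.17809 m.
v = −0.064·11.1·0.78261·[1 + 0.064·-0.62251/0.17809] = -0.4316 m/s.
|v| = 0.4316 m/s.

0.432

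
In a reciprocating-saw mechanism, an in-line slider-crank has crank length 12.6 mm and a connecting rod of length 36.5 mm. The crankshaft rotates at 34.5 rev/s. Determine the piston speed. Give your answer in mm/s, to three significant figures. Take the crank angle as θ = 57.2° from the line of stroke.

ω = 2π·34.5 = 216.8 rad/s
For an in-line slider-crank, x = r cosθ + √(L² − r² sin²θ), so v = −rω sinθ·[1 + r cosθ/√(L² − r² sin²θ)].
With r = 0.0126 m, L = 0.0365 m, θ = 57.2°: √(L² − r² sin²θ) = 0.03493 m.
v = −0.0126·216.8·0.84057·[1 + 0.0126·0.54171/0.03493] = -2.7445 m/s.
|v| = 2.7445 m/s = 2744.5 mm/s.

2740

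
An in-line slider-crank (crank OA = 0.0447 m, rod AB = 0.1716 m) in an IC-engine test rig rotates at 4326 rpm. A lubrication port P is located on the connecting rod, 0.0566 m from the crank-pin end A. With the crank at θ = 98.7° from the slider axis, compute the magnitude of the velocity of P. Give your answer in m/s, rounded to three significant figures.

ω = 453 rad/s.  Crank-pin speed |V_A| = rω = 20.25 m/s, perpendicular to OA.
Rod angle: sinφ = −(r/L) sinθ ⇒ φ = -14.921°; ω_rod = −rω cosθ/√(L²−r²sin²θ) = +18.473 rad/s.
V_P = V_A + ω_rod × AP, with AP = 0.0566 m along the rod.
Components: V_Px = −rω sinθ − a·ω_rod·sinφ = -19.748 m/s;  V_Py = rω cosθ + a·ω_rod·cosφ = -2.0527 m/s.
|V_P| = √(V_Px² + V_Py²) = 19.854 m/s.

19.9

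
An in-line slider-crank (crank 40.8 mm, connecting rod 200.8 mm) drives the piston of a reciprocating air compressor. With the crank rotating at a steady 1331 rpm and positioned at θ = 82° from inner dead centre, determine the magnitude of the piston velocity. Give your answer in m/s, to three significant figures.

5.79

ω = 2π·1331/60 = 139.4 rad/s
For an in-line slider-crank, x = r cosθ + √(L² − r² sin²θ), so v = −rω sinθ·[1 + r cosθ/√(L² − r² sin²θ)].
With r = 0.0408 m, L = 0.2008 m, θ = 82°: √(L² − r² sin²θ) = 0.19669 m.
v = −0.0408·139.4·0.99027·[1 + 0.0408·0.13917/0.19669] = -5.794 m/s.
|v| = 5.794 m/s.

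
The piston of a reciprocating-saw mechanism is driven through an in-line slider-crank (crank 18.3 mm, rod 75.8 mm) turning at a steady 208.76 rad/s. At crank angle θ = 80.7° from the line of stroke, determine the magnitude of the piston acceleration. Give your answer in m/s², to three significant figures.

58.7

ω = 208.8 rad/s
x(θ) = r cosθ + √(L² − r² sin²θ); with ω constant, a = ω²·d²x/dθ².
d²x/dθ² = −r cosθ − r²(cos2θ)/√u − r⁴ sin²2θ/(4u^{3/2}),  u = L² − r² sin²θ = 0.0054195 m².
Substituting r = 0.0183 m, L = 0.0758 m, θ = 80.7°: d²x/dθ² = +0.001347 m.
a = ω²·d²x/dθ² = (208.8)²·(+0.001347) = +58.702 m/s²;  |a| = 58.702 m/s².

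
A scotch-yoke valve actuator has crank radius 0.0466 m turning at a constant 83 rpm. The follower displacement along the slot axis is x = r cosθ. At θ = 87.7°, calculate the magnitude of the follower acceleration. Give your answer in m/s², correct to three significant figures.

0.141

ω = 8.692 rad/s (from 83 rpm).
x = r cosθ ⇒ ẍ = −rω² cosθ (ω constant).
|a| = rω²|cosθ| = 0.0466·(8.692)²·|cos 87.7°| = 0.14128 m/s².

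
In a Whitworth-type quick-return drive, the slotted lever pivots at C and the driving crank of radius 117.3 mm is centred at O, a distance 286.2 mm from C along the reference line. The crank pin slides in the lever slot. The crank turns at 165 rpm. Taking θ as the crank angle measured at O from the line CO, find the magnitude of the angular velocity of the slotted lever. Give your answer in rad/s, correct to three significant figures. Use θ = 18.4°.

ω = 17.28 rad/s (from 165 rpm).
Crank pin A relative to C: A = (d + r cosθ, r sinθ); lever angle φ = atan2(r sinθ, d + r cosθ).
Differentiating tanφ: φ̇ = rω(d cosθ + r)/(d² + r² + 2dr cosθ).
d² + r² + 2dr cosθ = |CA|² = 0.15938 m²;  d cosθ + r = +0.38887 m.
|ω_lever| = |0.1173·17.28·+0.38887| / 0.15938 = 4.9452 rad/s.

4.95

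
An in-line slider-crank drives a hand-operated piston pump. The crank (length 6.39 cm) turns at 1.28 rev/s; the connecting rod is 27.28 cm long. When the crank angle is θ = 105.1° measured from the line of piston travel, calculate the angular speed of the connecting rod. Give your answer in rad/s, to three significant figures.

ω = 8.042 rad/s (converted from 1.28 rev/s).
The rod makes angle φ with the slider axis where L sinφ = r sinθ; differentiating, L cosφ·φ̇ = r ω cosθ.
L cosφ = √(L² − r² sin²θ) = 0.26573 m.
|ω_rod| = r ω |cosθ| / √(L² − r² sin²θ) = 0.0639·8.042·0.26050/0.26573 = 0.5038 rad/s.

0.504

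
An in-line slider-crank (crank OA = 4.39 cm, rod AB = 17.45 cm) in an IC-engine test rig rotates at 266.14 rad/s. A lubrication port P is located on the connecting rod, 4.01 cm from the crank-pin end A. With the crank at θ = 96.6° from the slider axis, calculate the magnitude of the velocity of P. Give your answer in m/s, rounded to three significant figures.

11.6

ω = 266.1 rad/s.  Crank-pin speed |V_A| = rω = 11.684 m/s, perpendicular to OA.
Rod angle: sinφ = −(r/L) sinθ ⇒ φ = -14.472°; ω_rod = −rω cosθ/√(L²−r²sin²θ) = +7.9477 rad/s.
V_P = V_A + ω_rod × AP, with AP = 0.0401 m along the rod.
Components: V_Px = −rω sinθ − a·ω_rod·sinφ = -11.526 m/s;  V_Py = rω cosθ + a·ω_rod·cosφ = -1.0343 m/s.
|V_P| = √(V_Px² + V_Py²) = 11.573 m/s.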